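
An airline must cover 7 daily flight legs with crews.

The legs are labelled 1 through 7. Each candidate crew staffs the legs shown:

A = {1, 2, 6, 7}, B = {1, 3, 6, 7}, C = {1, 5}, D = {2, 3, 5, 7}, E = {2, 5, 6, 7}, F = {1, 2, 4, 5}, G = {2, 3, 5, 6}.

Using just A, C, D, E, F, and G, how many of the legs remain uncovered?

0

Union of A, C, D, E, F, G = {1, 2, 3, 4, 5, 6, 7} — that's every leg, so 0 are uncovered.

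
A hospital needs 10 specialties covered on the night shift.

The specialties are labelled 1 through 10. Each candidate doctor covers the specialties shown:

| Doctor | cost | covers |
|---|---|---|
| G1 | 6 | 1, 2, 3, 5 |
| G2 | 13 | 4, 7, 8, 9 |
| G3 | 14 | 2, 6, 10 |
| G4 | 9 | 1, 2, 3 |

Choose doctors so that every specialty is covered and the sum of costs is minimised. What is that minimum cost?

33

G1, G2, G3 together cover every specialty (G1 ∪ G2 ∪ G3 = {1, 2, 3, 4, 5, 6, 7, 8, 9, 10}); total cost 6 + 13 + 14 = 33.
No covering selection has total cost below 33.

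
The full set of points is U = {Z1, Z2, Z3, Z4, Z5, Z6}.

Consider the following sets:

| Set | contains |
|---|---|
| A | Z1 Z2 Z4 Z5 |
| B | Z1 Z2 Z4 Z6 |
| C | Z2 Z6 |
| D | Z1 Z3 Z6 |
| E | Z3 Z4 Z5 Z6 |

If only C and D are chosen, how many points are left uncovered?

Union of C, D = {Z1, Z2, Z3, Z6}.
Not covered: Z4, Z5 — 2 points.

2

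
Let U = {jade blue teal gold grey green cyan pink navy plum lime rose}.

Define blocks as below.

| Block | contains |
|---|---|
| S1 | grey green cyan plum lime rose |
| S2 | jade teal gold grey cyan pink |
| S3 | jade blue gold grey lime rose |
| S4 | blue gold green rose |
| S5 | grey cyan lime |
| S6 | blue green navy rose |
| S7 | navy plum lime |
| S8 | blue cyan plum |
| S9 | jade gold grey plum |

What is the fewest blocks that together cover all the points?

3

S2, S6, and S7 cover everything between them: the union {jade, blue, teal, gold, grey, green, cyan, pink, navy, plum, lime, rose} is all of U.
Only S2 contains teal, so S2 is forced; the remaining 6 points need at least 2 more blocks (each remaining block adds at most 4) — so at least 3 blocks are needed, and 3 is optimal.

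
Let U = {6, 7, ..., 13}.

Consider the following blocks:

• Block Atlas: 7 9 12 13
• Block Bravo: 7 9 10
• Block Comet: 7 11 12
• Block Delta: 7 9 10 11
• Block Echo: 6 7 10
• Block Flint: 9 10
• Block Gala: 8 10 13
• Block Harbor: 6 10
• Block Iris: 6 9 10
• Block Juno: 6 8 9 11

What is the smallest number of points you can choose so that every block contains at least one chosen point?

The 3 points {9, 10, 12} hit every block.
No choice of 2 points meets every block, so 3 is the minimum.

3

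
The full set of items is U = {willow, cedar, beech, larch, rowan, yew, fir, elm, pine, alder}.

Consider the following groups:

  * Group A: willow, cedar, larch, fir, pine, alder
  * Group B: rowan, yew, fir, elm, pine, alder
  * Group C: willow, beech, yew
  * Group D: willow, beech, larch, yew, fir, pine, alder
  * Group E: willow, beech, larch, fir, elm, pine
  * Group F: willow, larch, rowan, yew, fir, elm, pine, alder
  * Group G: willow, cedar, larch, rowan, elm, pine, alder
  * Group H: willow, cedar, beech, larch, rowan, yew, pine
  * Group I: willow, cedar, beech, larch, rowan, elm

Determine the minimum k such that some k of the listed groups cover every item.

2

D and G cover everything between them: the union {willow, cedar, beech, larch, rowan, yew, fir, elm, pine, alder} is all of U.
No single group has all 10 items (the largest, F, has 8), so 2 is optimal.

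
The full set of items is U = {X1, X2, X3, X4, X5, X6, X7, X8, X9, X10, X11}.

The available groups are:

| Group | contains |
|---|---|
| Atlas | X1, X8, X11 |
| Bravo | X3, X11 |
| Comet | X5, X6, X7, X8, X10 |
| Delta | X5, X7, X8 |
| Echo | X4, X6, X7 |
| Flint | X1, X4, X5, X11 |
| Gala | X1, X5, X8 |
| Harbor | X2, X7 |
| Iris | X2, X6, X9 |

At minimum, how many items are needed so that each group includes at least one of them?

4

Take H = {X1, X3, X6, X7}. Each listed group contains at least one of these, so H is a hitting set of size 4.
No choice of 3 items meets every group, so 4 is the minimum.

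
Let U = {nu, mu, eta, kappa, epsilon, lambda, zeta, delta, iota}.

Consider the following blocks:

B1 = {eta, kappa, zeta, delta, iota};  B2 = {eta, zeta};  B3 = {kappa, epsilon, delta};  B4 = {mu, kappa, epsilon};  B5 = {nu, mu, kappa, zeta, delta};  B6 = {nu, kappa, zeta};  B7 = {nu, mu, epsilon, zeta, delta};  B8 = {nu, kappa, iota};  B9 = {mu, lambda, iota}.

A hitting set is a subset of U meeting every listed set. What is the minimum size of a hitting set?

The 3 items {kappa, zeta, iota} hit every block.
The blocks B2, B3, B9 are pairwise disjoint, so any hitting set needs a separate item for each — at least 3. Hence 3 is optimal.

3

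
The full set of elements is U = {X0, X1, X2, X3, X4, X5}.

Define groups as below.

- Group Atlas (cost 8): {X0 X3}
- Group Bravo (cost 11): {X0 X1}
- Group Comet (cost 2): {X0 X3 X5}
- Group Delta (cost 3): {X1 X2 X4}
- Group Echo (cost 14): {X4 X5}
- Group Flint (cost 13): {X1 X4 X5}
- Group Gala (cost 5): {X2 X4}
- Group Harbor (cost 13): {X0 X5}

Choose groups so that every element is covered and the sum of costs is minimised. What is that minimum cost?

Comet, Delta together cover every element (Comet ∪ Delta = {X0, X1, X2, X3, X4, X5}); total cost 2 + 3 = 5.
No covering selection has total cost below 5.

5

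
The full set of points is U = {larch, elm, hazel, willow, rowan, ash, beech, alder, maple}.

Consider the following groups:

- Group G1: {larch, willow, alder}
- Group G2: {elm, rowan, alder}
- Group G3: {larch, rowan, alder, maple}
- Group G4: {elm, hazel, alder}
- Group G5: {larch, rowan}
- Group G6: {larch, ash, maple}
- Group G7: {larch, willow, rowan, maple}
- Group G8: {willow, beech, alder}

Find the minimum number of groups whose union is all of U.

G2, G4, G6, and G8 cover everything between them: the union {larch, elm, hazel, willow, rowan, ash, beech, alder, maple} is all of U.
No 3 of the 8 groups cover everything (all 56 combinations miss at least one point), so 4 is optimal.

4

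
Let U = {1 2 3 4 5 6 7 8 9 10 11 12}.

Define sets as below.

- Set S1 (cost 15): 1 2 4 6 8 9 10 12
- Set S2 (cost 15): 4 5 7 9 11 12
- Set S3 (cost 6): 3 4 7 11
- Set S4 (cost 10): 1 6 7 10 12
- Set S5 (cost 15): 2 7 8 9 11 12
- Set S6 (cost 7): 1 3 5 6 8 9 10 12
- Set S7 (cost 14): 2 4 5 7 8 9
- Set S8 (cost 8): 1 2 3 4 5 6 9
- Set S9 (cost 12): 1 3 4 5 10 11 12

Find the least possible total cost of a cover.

21

S3, S6, S8 together cover every element (S3 ∪ S6 ∪ S8 = {1, 2, 3, 4, 5, 6, 7, 8, 9, 10, 11, 12}); total cost 6 + 7 + 8 = 21.
No covering selection has total cost below 21.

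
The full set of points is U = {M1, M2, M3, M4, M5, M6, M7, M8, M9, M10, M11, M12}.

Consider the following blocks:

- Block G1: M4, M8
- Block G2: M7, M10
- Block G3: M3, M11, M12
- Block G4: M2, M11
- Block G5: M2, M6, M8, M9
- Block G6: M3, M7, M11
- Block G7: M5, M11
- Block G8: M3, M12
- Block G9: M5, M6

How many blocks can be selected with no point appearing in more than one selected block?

5

G1, G2, G4, G8, G9 are pairwise disjoint (G1={M4,M8}; G2={M7,M10}; G4={M2,M11}; G8={M3,M12}; G9={M5,M6}).
Every remaining block overlaps one of these, and no 6 of the listed blocks are pairwise disjoint, so 5 is the maximum.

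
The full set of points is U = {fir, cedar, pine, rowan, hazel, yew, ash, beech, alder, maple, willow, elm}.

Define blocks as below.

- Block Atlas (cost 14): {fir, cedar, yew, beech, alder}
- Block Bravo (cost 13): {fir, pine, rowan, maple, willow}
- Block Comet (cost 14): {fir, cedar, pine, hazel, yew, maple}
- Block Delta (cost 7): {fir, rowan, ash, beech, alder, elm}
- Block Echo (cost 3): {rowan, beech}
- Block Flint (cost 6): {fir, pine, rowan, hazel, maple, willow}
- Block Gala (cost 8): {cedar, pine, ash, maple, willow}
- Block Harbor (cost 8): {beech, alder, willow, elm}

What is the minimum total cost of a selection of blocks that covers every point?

Comet, Delta, Flint together cover every point (Comet ∪ Delta ∪ Flint = {fir, cedar, pine, rowan, hazel, yew, ash, beech, alder, maple, willow, elm}); total cost 14 + 7 + 6 = 27.
No covering selection has total cost below 27.

27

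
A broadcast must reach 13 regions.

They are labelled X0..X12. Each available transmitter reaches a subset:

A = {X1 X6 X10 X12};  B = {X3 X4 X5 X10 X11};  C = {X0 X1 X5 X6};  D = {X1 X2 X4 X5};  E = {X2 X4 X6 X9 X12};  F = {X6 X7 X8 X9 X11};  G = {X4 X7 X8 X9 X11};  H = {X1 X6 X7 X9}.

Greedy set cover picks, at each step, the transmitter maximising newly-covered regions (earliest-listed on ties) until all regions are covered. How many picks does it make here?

4

Greedy: pick B (covers 5 new) → pick E (covers 4 new) → pick C (covers 2 new) → pick F (covers 2 new). Total picks: 4.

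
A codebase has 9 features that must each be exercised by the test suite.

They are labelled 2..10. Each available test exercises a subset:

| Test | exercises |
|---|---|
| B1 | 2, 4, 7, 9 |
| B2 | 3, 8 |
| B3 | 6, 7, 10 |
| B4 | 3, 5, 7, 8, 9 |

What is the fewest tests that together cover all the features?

3

Take {B1, B3, B4}. Their union is {2, 3, 4, 5, 6, 7, 8, 9, 10}, which is all 9 features.
Only B1 contains 2, so B1 is forced; the remaining 5 features need at least 2 more tests (each remaining test adds at most 3) — so at least 3 tests are needed, and 3 is optimal.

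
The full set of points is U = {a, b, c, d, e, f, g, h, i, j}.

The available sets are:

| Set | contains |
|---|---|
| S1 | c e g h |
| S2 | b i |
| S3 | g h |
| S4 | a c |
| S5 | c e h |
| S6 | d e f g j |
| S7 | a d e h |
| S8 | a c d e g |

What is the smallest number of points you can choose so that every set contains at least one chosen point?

4

Take T = {b, c, f, h}. Each listed set contains at least one of these, so T is a hitting set of size 4.
No choice of 3 points meets every set, so 4 is the minimum.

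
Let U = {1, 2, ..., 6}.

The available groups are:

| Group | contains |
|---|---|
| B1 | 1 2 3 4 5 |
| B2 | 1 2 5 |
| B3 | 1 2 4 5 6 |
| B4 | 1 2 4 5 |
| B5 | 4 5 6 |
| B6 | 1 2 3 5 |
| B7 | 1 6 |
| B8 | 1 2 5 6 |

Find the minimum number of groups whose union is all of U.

2

B1 and B5 cover everything between them: the union {1, 2, 3, 4, 5, 6} is all of U.
No single group has all 6 items (the largest, B1, has 5), so 2 is optimal.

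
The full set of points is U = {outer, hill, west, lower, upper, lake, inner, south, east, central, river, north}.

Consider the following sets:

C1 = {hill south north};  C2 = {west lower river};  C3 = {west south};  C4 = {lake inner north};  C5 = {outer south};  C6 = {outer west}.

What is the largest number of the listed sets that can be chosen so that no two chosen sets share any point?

C2, C4, C5 are pairwise disjoint (C2={west,lower,river}; C4={lake,inner,north}; C5={outer,south}).
Every remaining set overlaps one of these, and no 4 of the listed sets are pairwise disjoint, so 3 is the maximum.

3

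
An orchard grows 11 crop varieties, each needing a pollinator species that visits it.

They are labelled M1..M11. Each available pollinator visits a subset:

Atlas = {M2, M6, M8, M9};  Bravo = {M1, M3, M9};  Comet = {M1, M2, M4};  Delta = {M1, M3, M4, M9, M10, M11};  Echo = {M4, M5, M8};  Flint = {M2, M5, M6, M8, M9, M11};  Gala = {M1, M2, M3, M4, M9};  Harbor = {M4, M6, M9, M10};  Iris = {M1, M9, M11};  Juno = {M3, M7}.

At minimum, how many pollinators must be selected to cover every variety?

3

Take {Delta, Flint, Juno}. Their union is {M1, M2, M3, M4, M5, M6, M7, M8, M9, M10, M11}, which is all 11 varieties.
Only Juno contains M7, so Juno is forced; the remaining 9 varieties need at least 2 more pollinators (each remaining pollinator adds at most 6) — so at least 3 pollinators are needed, and 3 is optimal.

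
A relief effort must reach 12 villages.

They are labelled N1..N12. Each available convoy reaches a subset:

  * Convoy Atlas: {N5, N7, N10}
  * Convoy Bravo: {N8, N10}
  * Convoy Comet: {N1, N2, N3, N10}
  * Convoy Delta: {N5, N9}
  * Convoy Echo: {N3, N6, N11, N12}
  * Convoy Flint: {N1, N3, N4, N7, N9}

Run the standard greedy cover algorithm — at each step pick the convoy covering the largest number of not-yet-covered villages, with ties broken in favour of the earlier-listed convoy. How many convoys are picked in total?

5

Greedy: pick Flint (covers 5 new) → pick Echo (covers 3 new) → pick Atlas (covers 2 new) → pick Bravo (covers 1 new) → pick Comet (covers 1 new). Total picks: 5.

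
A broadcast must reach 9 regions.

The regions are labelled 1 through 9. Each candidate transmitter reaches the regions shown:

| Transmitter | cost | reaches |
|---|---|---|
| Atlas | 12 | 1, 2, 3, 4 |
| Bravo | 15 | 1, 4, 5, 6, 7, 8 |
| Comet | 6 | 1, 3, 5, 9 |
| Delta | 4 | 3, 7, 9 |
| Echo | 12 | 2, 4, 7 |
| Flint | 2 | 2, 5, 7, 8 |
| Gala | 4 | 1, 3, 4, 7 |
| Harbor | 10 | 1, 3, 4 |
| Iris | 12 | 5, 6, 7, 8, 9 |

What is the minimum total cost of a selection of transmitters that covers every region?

18

Flint, Gala, Iris together cover every region (Flint ∪ Gala ∪ Iris = {1, 2, 3, 4, 5, 6, 7, 8, 9}); total cost 2 + 4 + 12 = 18.
The greedy pick Flint, Gala, Delta, Iris costs 22; no covering selection beats 18.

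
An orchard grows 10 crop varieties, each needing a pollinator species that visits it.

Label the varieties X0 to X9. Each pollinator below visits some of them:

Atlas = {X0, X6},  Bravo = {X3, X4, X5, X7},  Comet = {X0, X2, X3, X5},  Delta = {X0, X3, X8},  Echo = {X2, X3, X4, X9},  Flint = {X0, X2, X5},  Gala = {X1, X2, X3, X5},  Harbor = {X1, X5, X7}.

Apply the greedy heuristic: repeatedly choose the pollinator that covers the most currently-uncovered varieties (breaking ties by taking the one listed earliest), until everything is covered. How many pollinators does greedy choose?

5

Greedy: pick Bravo (covers 4 new) → pick Atlas (covers 2 new) → pick Echo (covers 2 new) → pick Delta (covers 1 new) → pick Gala (covers 1 new). Total picks: 5.
(The true minimum cover uses only 4 pollinators, so greedy is not optimal here.)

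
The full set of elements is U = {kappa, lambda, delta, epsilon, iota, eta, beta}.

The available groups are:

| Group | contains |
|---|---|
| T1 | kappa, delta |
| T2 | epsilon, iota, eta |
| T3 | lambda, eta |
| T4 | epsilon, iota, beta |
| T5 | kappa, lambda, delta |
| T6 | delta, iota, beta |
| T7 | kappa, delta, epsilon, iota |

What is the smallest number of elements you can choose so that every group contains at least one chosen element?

3

The 3 elements {kappa, eta, beta} hit every group.
The groups T1, T3, T4 are pairwise disjoint, so any hitting set needs a separate element for each — at least 3. Hence 3 is optimal.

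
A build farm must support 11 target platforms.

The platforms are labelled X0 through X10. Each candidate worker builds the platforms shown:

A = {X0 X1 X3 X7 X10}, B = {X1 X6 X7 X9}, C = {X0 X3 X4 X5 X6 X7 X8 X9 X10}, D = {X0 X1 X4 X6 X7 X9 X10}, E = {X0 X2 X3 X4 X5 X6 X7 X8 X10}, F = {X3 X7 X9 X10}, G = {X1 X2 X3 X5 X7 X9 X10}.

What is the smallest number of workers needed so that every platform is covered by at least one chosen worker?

2

D and E together: D ∪ E = {X0, X1, X2, X3, X4, X5, X6, X7, X8, X9, X10} — every platform is covered.
No single worker has all 11 platforms (the largest, C, has 9), so 2 is optimal.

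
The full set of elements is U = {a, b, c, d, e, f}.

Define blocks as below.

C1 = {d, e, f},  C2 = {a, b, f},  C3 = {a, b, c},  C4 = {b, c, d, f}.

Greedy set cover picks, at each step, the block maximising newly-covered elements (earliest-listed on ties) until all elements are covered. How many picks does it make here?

Greedy: pick C4 (covers 4 new) → pick C1 (covers 1 new) → pick C2 (covers 1 new). Total picks: 3.
(The true minimum cover uses only 2 blocks, so greedy is not optimal here.)

3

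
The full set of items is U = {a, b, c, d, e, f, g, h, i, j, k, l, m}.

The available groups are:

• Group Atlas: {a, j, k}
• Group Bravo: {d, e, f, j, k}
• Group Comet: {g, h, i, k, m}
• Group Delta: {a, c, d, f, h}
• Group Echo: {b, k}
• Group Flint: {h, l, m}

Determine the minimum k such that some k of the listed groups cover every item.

5

Take {Bravo, Comet, Delta, Echo, Flint}. Their union is {a, b, c, d, e, f, g, h, i, j, k, l, m}, which is all 13 items.
No 4 of the 6 groups cover everything (all 15 combinations miss at least one item), so 5 is optimal.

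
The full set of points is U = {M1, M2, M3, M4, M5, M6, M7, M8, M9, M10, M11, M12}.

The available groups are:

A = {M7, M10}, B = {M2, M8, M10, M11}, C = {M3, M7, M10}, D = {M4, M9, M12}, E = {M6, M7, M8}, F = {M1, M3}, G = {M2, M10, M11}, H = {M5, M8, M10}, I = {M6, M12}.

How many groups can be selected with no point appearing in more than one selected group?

4

D, E, F, G are pairwise disjoint (D={M4,M9,M12}; E={M6,M7,M8}; F={M1,M3}; G={M2,M10,M11}).
Every remaining group overlaps one of these, and no 5 of the listed groups are pairwise disjoint, so 4 is the maximum.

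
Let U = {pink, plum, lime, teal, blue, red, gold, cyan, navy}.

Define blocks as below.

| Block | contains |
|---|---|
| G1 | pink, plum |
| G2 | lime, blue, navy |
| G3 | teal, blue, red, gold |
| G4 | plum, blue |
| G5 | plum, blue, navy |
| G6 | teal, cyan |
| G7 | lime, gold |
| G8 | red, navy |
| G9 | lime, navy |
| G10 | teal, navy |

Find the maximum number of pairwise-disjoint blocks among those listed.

G4, G6, G7, G8 are pairwise disjoint (G4={plum,blue}; G6={teal,cyan}; G7={lime,gold}; G8={red,navy}).
Every remaining block overlaps one of these, and no 5 of the listed blocks are pairwise disjoint, so 4 is the maximum.

4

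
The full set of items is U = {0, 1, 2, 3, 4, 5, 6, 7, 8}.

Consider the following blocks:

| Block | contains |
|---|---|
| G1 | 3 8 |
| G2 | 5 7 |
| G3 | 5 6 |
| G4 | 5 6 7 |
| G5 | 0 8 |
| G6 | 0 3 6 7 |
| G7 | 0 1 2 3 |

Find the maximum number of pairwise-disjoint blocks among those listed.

G1, G4 are pairwise disjoint (G1={3,8}; G4={5,6,7}).
Every remaining block overlaps one of these, and no 3 of the listed blocks are pairwise disjoint, so 2 is the maximum.

2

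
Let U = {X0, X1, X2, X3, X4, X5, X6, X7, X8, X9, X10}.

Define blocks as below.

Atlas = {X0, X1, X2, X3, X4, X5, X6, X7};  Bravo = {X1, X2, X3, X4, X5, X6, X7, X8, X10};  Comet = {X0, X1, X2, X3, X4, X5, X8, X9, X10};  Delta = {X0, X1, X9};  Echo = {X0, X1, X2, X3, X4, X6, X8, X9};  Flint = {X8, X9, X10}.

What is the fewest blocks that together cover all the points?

2

Bravo and Delta cover everything between them: the union {X0, X1, X2, X3, X4, X5, X6, X7, X8, X9, X10} is all of U.
No single block has all 11 points (the largest, Bravo, has 9), so 2 is optimal.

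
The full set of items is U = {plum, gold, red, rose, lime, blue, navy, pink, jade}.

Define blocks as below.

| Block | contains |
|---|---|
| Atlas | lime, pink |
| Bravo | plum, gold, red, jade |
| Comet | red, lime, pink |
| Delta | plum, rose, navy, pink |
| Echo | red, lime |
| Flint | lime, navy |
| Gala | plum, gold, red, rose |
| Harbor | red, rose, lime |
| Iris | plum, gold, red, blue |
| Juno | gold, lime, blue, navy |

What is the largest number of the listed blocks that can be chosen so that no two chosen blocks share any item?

Bravo, Flint are pairwise disjoint (Bravo={plum,gold,red,jade}; Flint={lime,navy}).
Every remaining block overlaps one of these, and no 3 of the listed blocks are pairwise disjoint, so 2 is the maximum.

2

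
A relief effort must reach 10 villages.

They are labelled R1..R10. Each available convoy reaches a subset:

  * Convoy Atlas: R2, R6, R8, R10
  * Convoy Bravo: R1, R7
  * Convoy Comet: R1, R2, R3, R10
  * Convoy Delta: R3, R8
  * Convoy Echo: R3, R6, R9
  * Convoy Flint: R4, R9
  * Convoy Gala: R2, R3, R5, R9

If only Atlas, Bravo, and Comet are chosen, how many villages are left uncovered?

3

Union of Atlas, Bravo, Comet = {R1, R2, R3, R6, R7, R8, R10}.
Not covered: R4, R5, R9 — 3 villages.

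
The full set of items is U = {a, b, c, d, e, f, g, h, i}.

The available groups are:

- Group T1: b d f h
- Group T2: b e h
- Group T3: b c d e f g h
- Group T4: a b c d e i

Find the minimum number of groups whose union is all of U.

T3 and T4 together: T3 ∪ T4 = {a, b, c, d, e, f, g, h, i} — every item is covered.
No single group has all 9 items (the largest, T3, has 7), so 2 is optimal.

2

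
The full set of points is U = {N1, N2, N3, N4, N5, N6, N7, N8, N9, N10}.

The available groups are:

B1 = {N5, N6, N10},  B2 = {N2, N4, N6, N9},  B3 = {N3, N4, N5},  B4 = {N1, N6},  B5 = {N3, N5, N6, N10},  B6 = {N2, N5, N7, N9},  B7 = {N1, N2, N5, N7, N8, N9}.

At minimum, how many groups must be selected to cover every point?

3

B2 and B5 and B7 together: B2 ∪ B5 ∪ B7 = {N1, N2, N3, N4, N5, N6, N7, N8, N9, N10} — every point is covered.
Only B7 contains N8, so B7 is forced; the remaining 4 points need at least 2 more groups (each remaining group adds at most 3) — so at least 3 groups are needed, and 3 is optimal.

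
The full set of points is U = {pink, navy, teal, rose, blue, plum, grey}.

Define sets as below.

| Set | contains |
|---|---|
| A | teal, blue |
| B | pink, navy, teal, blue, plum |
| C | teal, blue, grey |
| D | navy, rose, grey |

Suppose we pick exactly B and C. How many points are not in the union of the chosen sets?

1

Union of B, C = {pink, navy, teal, blue, plum, grey}.
Not covered: rose — 1 point.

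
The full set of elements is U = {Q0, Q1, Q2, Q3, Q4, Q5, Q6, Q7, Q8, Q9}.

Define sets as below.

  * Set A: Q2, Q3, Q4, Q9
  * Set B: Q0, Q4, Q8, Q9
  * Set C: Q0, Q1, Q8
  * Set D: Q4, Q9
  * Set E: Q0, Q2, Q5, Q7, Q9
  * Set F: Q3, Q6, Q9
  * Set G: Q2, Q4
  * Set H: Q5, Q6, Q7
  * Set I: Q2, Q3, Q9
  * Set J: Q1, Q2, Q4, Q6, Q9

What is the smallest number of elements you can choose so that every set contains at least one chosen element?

Take T = {Q1, Q4, Q6, Q9}. Each listed set contains at least one of these, so T is a hitting set of size 4.
No choice of 3 elements meets every set, so 4 is the minimum.

4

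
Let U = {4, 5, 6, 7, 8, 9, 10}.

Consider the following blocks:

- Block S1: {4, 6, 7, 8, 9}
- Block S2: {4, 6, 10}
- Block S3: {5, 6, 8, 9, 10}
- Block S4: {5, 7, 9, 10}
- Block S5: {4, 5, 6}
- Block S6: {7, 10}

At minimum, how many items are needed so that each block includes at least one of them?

2

The 2 items {6, 10} hit every block.
The blocks S5, S6 are pairwise disjoint, so any hitting set needs a separate item for each — at least 2. Hence 2 is optimal.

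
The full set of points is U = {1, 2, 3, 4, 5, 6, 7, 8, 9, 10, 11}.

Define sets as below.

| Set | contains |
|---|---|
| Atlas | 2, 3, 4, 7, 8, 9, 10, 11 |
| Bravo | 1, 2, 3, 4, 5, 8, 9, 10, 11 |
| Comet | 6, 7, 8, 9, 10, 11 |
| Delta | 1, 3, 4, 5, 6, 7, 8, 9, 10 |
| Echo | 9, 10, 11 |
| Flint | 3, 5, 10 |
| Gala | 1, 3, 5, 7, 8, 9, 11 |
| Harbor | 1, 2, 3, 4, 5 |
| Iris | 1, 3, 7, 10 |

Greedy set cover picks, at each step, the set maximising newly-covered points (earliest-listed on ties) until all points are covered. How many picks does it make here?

2

Greedy: pick Bravo (covers 9 new) → pick Comet (covers 2 new). Total picks: 2.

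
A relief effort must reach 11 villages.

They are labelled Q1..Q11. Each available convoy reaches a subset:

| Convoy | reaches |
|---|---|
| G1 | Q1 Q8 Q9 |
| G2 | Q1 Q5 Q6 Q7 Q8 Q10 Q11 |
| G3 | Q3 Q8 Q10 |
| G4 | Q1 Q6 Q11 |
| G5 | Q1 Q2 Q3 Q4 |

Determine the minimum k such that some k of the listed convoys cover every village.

3

Take {G1, G2, G5}. Their union is {Q1, Q2, Q3, Q4, Q5, Q6, Q7, Q8, Q9, Q10, Q11}, which is all 11 villages.
Only G5 contains Q2, so G5 is forced; the remaining 7 villages need at least 2 more convoys (each remaining convoy adds at most 6) — so at least 3 convoys are needed, and 3 is optimal.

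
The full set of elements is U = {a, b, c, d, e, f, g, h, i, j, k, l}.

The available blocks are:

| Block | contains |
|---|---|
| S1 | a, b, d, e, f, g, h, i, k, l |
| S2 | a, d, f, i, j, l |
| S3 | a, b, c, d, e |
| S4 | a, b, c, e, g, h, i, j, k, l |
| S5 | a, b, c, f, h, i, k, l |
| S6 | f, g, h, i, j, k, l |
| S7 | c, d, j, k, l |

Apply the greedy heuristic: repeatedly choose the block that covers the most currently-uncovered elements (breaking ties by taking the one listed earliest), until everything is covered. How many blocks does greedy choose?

Greedy: pick S1 (covers 10 new) → pick S4 (covers 2 new). Total picks: 2.

2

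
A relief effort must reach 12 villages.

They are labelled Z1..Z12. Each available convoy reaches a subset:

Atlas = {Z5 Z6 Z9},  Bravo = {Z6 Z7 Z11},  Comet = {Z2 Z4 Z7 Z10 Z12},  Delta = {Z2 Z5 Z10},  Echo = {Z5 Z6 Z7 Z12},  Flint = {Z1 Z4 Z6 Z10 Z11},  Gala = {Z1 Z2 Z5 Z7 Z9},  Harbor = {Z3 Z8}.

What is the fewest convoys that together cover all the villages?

4

Atlas and Comet and Flint and Harbor together: Atlas ∪ Comet ∪ Flint ∪ Harbor = {Z1, Z2, Z3, Z4, Z5, Z6, Z7, Z8, Z9, Z10, Z11, Z12} — every village is covered.
No 3 of the 8 convoys cover everything (all 56 combinations miss at least one village), so 4 is optimal.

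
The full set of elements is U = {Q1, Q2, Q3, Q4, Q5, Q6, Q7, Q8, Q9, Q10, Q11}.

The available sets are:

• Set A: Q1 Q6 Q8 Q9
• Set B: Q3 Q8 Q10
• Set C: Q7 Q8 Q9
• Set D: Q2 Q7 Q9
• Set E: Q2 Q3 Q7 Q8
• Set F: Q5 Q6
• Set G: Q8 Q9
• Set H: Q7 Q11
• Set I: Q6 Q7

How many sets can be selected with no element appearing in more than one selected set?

F, G, H are pairwise disjoint (F={Q5,Q6}; G={Q8,Q9}; H={Q7,Q11}).
Every remaining set overlaps one of these, and no 4 of the listed sets are pairwise disjoint, so 3 is the maximum.

3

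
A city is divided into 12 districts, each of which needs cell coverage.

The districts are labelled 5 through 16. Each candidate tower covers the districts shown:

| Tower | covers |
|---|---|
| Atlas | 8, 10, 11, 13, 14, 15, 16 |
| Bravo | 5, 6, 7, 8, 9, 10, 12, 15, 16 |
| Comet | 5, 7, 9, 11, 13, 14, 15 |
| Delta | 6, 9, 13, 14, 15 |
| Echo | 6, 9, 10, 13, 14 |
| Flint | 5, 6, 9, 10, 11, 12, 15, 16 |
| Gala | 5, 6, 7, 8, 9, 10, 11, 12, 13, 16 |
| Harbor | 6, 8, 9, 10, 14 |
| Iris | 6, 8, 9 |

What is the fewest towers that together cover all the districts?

2

Atlas and Gala together: Atlas ∪ Gala = {5, 6, 7, 8, 9, 10, 11, 12, 13, 14, 15, 16} — every district is covered.
No single tower has all 12 districts (the largest, Gala, has 10), so 2 is optimal.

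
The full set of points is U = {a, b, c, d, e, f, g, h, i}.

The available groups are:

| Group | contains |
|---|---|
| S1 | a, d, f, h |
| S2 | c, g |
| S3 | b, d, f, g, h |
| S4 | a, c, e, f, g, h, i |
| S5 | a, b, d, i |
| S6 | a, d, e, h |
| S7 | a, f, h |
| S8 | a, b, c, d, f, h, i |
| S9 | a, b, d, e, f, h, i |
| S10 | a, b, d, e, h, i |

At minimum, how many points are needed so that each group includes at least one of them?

2

Take T = {a, g}. Each listed group contains at least one of these, so T is a hitting set of size 2.
The groups S2, S6 are pairwise disjoint, so any hitting set needs a separate point for each — at least 2. Hence 2 is optimal.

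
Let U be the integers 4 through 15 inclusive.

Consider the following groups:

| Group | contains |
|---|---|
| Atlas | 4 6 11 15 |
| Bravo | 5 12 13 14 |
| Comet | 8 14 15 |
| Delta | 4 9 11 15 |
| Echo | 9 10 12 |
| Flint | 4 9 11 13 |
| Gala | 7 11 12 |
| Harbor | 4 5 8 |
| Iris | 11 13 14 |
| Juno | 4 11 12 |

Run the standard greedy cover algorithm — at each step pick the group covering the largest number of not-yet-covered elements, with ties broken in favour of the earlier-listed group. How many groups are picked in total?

Greedy: pick Atlas (covers 4 new) → pick Bravo (covers 4 new) → pick Echo (covers 2 new) → pick Comet (covers 1 new) → pick Gala (covers 1 new). Total picks: 5.

5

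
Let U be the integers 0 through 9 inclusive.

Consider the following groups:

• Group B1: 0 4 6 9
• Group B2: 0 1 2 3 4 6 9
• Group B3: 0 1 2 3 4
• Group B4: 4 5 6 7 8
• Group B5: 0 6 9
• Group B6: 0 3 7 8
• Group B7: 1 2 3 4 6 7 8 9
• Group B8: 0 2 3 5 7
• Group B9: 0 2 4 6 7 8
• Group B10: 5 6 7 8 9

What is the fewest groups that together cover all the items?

2

B3 and B10 together: B3 ∪ B10 = {0, 1, 2, 3, 4, 5, 6, 7, 8, 9} — every item is covered.
No single group has all 10 items (the largest, B7, has 8), so 2 is optimal.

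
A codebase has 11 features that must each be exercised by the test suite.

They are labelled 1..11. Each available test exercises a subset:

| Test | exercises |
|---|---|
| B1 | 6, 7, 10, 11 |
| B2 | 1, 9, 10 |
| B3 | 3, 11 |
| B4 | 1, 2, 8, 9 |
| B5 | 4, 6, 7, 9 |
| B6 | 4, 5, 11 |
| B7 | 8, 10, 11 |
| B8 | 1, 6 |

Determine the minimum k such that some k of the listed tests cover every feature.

Take {B1, B3, B4, B6}. Their union is {1, 2, 3, 4, 5, 6, 7, 8, 9, 10, 11}, which is all 11 features.
Only B3 contains 3, so B3 is forced; the remaining 9 features need at least 3 more tests (each remaining test adds at most 4) — so at least 4 tests are needed, and 4 is optimal.

4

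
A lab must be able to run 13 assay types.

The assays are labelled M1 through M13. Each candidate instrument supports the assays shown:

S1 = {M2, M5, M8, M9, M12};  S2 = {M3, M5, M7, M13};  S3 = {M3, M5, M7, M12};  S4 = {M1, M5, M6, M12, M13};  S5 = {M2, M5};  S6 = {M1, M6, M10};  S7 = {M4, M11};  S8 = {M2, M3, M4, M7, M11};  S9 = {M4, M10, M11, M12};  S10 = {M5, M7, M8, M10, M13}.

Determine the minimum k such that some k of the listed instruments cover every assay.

4

Take {S1, S2, S4, S9}. Their union is {M1, M2, M3, M4, M5, M6, M7, M8, M9, M10, M11, M12, M13}, which is all 13 assays.
No 3 of the 10 instruments cover everything (all 120 combinations miss at least one assay), so 4 is optimal.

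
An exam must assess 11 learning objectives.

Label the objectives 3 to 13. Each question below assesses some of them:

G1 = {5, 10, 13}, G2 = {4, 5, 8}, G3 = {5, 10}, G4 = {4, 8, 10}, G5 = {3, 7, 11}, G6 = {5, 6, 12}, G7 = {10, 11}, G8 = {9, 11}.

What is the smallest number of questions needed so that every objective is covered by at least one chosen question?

5

Take {G1, G4, G5, G6, G8}. Their union is {3, 4, 5, 6, 7, 8, 9, 10, 11, 12, 13}, which is all 11 objectives.
No 4 of the 8 questions cover everything (all 70 combinations miss at least one objective), so 5 is optimal.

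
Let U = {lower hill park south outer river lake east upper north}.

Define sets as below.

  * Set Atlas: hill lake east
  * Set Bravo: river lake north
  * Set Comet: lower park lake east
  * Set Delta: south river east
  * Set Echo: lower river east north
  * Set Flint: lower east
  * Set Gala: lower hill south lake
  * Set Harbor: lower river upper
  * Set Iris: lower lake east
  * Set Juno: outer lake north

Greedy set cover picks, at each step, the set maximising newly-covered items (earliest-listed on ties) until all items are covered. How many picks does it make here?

Greedy: pick Comet (covers 4 new) → pick Bravo (covers 2 new) → pick Gala (covers 2 new) → pick Harbor (covers 1 new) → pick Juno (covers 1 new). Total picks: 5.
(The true minimum cover uses only 4 sets, so greedy is not optimal here.)

5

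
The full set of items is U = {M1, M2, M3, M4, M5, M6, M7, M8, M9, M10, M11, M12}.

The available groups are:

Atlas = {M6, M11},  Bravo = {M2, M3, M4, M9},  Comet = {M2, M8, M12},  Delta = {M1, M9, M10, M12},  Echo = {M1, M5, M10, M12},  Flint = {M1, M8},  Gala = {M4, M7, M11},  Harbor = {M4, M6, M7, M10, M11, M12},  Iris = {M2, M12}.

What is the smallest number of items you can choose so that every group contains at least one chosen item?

3

H = {M1, M2, M11} meets every group (each contains at least one member of H), and |H| = 3.
The groups Atlas, Flint, Iris are pairwise disjoint, so any hitting set needs a separate item for each — at least 3. Hence 3 is optimal.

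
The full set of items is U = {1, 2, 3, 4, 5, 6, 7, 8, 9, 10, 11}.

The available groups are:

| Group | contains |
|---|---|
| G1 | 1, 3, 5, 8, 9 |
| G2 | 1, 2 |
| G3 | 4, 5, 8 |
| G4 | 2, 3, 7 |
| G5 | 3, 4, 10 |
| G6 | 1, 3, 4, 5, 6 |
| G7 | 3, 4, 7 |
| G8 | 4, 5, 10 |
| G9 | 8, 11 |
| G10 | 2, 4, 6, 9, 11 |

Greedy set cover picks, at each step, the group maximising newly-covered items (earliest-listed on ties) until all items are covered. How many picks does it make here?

4

Greedy: pick G1 (covers 5 new) → pick G10 (covers 4 new) → pick G4 (covers 1 new) → pick G5 (covers 1 new). Total picks: 4.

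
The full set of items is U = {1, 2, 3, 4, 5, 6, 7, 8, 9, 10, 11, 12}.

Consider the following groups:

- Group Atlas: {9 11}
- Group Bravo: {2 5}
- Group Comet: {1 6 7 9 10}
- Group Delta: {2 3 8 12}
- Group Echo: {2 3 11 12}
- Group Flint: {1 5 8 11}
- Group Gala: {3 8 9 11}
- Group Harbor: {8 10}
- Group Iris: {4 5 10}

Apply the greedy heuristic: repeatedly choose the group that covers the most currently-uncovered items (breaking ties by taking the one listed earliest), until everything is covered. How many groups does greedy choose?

4

Greedy: pick Comet (covers 5 new) → pick Delta (covers 4 new) → pick Flint (covers 2 new) → pick Iris (covers 1 new). Total picks: 4.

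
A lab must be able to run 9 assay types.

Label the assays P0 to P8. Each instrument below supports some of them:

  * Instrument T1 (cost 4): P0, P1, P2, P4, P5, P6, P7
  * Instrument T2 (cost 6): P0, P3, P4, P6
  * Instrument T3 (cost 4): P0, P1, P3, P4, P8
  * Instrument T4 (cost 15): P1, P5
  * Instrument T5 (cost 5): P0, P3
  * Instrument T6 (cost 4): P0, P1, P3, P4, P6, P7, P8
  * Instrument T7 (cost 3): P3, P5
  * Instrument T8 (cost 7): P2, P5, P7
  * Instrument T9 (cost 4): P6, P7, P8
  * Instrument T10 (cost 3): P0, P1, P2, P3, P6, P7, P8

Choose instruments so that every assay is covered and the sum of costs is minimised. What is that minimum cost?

T1, T10 together cover every assay (T1 ∪ T10 = {P0, P1, P2, P3, P4, P5, P6, P7, P8}); total cost 4 + 3 = 7.
No covering selection has total cost below 7.

7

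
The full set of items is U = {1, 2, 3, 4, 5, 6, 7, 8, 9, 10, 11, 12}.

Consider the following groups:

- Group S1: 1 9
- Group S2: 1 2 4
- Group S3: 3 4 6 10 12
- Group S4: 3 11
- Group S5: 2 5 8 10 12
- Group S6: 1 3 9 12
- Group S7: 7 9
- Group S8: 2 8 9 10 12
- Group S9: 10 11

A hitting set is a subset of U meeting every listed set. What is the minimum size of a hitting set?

The 4 items {3, 4, 9, 10} hit every group.
No choice of 3 items meets every group, so 4 is the minimum.

4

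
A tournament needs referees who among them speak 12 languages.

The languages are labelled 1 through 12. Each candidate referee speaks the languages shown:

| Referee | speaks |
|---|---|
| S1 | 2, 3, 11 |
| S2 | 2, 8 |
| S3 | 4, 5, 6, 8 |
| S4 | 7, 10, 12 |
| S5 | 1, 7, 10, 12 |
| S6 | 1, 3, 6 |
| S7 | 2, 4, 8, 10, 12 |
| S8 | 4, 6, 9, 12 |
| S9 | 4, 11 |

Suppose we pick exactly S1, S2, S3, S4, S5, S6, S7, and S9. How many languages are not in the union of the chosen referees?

Union of S1, S2, S3, S4, S5, S6, S7, S9 = {1, 2, 3, 4, 5, 6, 7, 8, 10, 11, 12}.
Not covered: 9 — 1 language.

1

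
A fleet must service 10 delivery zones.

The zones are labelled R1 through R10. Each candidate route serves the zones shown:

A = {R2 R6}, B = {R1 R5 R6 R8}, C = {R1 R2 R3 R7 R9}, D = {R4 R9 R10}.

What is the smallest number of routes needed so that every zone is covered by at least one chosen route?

B and C and D together: B ∪ C ∪ D = {R1, R2, R3, R4, R5, R6, R7, R8, R9, R10} — every zone is covered.
Only C contains R3, so C is forced; the remaining 5 zones need at least 2 more routes (each remaining route adds at most 3) — so at least 3 routes are needed, and 3 is optimal.

3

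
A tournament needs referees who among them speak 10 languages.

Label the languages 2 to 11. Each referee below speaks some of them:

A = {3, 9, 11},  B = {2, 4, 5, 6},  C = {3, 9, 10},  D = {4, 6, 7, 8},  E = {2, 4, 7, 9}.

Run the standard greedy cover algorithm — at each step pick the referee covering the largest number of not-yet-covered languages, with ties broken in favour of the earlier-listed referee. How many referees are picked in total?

4

Greedy: pick B (covers 4 new) → pick A (covers 3 new) → pick D (covers 2 new) → pick C (covers 1 new). Total picks: 4.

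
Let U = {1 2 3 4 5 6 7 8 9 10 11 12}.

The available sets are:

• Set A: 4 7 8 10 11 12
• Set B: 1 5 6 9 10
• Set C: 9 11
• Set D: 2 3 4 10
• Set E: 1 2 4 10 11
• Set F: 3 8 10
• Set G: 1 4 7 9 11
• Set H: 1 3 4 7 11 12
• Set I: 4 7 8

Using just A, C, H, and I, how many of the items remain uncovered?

3

Union of A, C, H, I = {1, 3, 4, 7, 8, 9, 10, 11, 12}.
Not covered: 2, 5, 6 — 3 items.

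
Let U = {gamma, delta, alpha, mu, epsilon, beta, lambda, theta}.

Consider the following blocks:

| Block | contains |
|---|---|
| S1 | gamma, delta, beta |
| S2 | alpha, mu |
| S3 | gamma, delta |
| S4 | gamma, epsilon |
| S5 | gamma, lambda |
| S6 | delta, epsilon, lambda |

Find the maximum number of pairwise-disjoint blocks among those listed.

2

S2, S3 are pairwise disjoint (S2={alpha,mu}; S3={gamma,delta}).
Every remaining block overlaps one of these, and no 3 of the listed blocks are pairwise disjoint, so 2 is the maximum.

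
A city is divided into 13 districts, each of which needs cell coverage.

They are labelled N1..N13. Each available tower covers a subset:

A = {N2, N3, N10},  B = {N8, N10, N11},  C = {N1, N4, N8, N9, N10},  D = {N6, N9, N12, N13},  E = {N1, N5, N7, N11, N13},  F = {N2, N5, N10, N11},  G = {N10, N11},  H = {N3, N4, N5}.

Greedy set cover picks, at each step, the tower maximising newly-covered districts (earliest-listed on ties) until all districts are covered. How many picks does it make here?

4

Greedy: pick C (covers 5 new) → pick E (covers 4 new) → pick A (covers 2 new) → pick D (covers 2 new). Total picks: 4.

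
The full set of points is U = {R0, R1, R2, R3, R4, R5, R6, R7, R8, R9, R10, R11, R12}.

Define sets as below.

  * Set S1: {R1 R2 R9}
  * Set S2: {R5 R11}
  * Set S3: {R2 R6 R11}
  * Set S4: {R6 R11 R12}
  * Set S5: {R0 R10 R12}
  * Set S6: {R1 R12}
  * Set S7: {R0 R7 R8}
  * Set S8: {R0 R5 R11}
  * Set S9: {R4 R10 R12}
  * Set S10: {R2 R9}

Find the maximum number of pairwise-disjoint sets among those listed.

S2, S7, S9, S10 are pairwise disjoint (S2={R5,R11}; S7={R0,R7,R8}; S9={R4,R10,R12}; S10={R2,R9}).
Every remaining set overlaps one of these, and no 5 of the listed sets are pairwise disjoint, so 4 is the maximum.

4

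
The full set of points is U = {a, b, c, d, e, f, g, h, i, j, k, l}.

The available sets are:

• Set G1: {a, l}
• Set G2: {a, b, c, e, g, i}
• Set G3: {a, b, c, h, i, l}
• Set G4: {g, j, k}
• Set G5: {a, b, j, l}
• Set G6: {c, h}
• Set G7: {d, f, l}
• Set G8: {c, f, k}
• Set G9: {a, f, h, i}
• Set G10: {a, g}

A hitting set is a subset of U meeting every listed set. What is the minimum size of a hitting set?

The 4 points {f, g, h, l} hit every set.
No choice of 3 points meets every set, so 4 is the minimum.

4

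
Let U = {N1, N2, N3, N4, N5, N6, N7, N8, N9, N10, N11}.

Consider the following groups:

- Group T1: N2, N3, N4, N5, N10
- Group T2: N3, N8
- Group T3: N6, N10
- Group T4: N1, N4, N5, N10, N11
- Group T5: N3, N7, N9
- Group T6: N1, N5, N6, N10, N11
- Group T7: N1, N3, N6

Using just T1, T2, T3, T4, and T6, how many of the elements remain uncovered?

Union of T1, T2, T3, T4, T6 = {N1, N2, N3, N4, N5, N6, N8, N10, N11}.
Not covered: N7, N9 — 2 elements.

2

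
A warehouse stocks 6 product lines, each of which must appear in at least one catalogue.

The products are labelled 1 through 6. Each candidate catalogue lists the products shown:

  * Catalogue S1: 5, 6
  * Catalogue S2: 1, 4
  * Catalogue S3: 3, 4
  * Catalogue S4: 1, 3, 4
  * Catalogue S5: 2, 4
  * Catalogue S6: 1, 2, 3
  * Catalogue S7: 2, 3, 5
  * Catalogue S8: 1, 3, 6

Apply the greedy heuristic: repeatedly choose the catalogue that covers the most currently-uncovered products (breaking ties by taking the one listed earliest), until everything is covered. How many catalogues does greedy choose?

3

Greedy: pick S4 (covers 3 new) → pick S1 (covers 2 new) → pick S5 (covers 1 new). Total picks: 3.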